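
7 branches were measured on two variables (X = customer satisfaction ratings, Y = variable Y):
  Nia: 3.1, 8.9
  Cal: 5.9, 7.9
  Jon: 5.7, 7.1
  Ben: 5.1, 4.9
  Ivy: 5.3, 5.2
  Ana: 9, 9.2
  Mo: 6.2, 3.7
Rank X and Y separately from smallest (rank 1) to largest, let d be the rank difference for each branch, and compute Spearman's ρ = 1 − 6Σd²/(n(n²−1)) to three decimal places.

Ranks of variable 1: 1, 5, 4, 2, 3, 7, 6
Ranks of variable 2: 6, 5, 4, 2, 3, 7, 1
d = r₁ − r₂: -5, 0, 0, 0, 0, 0, 5
d²: 25, 0, 0, 0, 0, 0, 25; Σd² = 50
ρ = 1 − 6·50/(7·48) = 1 − 300/336 = 0.107

0.107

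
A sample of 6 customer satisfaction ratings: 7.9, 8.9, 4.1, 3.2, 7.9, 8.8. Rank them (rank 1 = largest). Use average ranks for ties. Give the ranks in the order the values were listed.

Sorted (descending): 8.9, 8.8, 7.9, 7.9, 4.1, 3.2
The 2 values of 7.9 occupy positions 3–4 → average rank (3+4)/2 = 3.5.

3.5, 1, 5, 6, 3.5, 2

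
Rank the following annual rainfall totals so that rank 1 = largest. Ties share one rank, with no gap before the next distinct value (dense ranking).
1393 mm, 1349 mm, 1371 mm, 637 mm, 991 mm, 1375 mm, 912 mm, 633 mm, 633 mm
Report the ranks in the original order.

Sorted (descending): 1393, 1375, 1371, 1349, 991, 912, 637, 633, 633
The 2 values of 633 share dense rank 8.
Remaining distinct values take the next consecutive integers.

1, 4, 3, 7, 5, 2, 6, 8, 8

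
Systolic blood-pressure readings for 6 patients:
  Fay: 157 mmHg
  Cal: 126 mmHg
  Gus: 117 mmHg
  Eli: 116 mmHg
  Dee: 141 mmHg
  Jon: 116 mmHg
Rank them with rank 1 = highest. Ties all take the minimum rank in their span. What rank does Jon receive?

Sorted (descending): 157, 141, 126, 117, 116, 116
The 2 values of 116 occupy positions 5–6 → each gets rank 5.
Jon has value 116 mmHg → rank 5.

5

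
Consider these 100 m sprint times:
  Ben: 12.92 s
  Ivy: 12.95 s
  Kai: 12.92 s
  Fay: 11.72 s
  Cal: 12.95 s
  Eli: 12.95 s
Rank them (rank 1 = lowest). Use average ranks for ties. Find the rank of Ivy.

5

Sorted (ascending): 11.72, 12.92, 12.92, 12.95, 12.95, 12.95
The 2 values of 12.92 occupy positions 2–3 → average rank (2+3)/2 = 2.5.
The 3 values of 12.95 occupy positions 4–6 → average rank 5.
Ivy has value 12.95 s → rank 5.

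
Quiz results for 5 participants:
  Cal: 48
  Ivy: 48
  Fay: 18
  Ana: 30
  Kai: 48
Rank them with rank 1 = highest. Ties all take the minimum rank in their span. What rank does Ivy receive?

Sorted (descending): 48, 48, 48, 30, 18
The 3 values of 48 occupy positions 1–3 → each gets rank 1.
Ivy has value 48 → rank 1.

1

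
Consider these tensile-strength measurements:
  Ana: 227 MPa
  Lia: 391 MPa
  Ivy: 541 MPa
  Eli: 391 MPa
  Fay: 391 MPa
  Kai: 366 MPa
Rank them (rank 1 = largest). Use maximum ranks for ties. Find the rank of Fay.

Sorted (descending): 541, 391, 391, 391, 366, 227
The 3 values of 391 occupy positions 2–4 → each gets rank 4.
Fay has value 391 MPa → rank 4.

4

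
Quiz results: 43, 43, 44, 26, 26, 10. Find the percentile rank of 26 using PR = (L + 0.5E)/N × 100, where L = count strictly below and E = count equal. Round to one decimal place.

N = 6.
Strictly below 26: 1. Equal to 26: 2.
PR = (1 + 0.5·2)/6 × 100 = 33.3

33.3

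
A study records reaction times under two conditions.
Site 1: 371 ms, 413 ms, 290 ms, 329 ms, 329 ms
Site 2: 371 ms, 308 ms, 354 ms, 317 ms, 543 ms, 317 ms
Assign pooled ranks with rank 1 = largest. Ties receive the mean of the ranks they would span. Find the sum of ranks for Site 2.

36.5

Sorted (descending): 543, 413, 371, 371, 354, 329, 329, 317, 317, 308, 290
The 2 values of 371 occupy positions 3–4 → average rank (3+4)/2 = 3.5.
The 2 values of 329 occupy positions 6–7 → average rank (6+7)/2 = 6.5.
The 2 values of 317 occupy positions 8–9 → average rank (8+9)/2 = 8.5.
Site 2 values → pooled ranks: 371→3.5, 308→10, 354→5, 317→8.5, 543→1, 317→8.5
Rank sum = 3.5 + 10 + 5 + 8.5 + 1 + 8.5 = 36.5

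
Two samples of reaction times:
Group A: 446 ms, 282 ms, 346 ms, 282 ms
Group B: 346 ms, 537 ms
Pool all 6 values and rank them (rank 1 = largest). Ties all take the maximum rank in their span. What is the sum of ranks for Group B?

5

Sorted (descending): 537, 446, 346, 346, 282, 282
The 2 values of 346 occupy positions 3–4 → each gets rank 4.
The 2 values of 282 occupy positions 5–6 → each gets rank 6.
Group B values → pooled ranks: 346→4, 537→1
Rank sum = 4 + 1 = 5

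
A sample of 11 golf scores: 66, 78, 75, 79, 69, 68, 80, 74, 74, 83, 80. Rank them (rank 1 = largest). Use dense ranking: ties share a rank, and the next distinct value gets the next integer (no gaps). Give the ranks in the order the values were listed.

9, 4, 5, 3, 7, 8, 2, 6, 6, 1, 2

Sorted (descending): 83, 80, 80, 79, 78, 75, 74, 74, 69, 68, 66
The 2 values of 80 share dense rank 2.
The 2 values of 74 share dense rank 6.
Remaining distinct values take the next consecutive integers.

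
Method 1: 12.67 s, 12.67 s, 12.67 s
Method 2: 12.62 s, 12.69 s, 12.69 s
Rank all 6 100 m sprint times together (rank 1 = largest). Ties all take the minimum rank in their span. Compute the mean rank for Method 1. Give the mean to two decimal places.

Sorted (descending): 12.69, 12.69, 12.67, 12.67, 12.67, 12.62
The 2 values of 12.69 occupy positions 1–2 → each gets rank 1.
The 3 values of 12.67 occupy positions 3–5 → each gets rank 3.
Method 1 values → pooled ranks: 12.67→3, 12.67→3, 12.67→3
Mean rank = (3 + 3 + 3) / 3 = 3.00

3.00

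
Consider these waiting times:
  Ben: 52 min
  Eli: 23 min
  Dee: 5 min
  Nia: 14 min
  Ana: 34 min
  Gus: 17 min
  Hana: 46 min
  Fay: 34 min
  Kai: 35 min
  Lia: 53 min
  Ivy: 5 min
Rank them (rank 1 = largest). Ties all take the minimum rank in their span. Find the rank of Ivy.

Sorted (descending): 53, 52, 46, 35, 34, 34, 23, 17, 14, 5, 5
The 2 values of 34 occupy positions 5–6 → each gets rank 5.
The 2 values of 5 occupy positions 10–11 → each gets rank 10.
Ivy has value 5 min → rank 10.

10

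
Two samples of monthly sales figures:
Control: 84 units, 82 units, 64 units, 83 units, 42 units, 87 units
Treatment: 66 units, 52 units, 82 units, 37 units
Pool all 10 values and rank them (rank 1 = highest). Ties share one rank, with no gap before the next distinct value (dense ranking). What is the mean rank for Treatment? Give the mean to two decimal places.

6.25

Sorted (descending): 87, 84, 83, 82, 82, 66, 64, 52, 42, 37
The 2 values of 82 share dense rank 4.
Remaining distinct values take the next consecutive integers.
Treatment values → pooled ranks: 66→5, 52→7, 82→4, 37→9
Mean rank = (5 + 7 + 4 + 9) / 4 = 6.25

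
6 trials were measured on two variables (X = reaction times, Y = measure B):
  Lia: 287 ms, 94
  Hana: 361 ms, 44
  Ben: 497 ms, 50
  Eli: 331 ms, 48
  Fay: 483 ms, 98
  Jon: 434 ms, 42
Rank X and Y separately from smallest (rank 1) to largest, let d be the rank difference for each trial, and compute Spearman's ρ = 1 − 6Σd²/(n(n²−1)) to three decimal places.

0.086

Ranks of variable 1: 1, 3, 6, 2, 5, 4
Ranks of variable 2: 5, 2, 4, 3, 6, 1
d = r₁ − r₂: -4, 1, 2, -1, -1, 3
d²: 16, 1, 4, 1, 1, 9; Σd² = 32
ρ = 1 − 6·32/(6·35) = 1 − 192/210 = 0.086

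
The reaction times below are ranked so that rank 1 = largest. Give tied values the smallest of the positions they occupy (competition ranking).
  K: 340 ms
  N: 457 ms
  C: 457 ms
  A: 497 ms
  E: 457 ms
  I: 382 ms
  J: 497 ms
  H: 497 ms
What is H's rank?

1

Sorted (descending): 497, 497, 497, 457, 457, 457, 382, 340
The 3 values of 497 occupy positions 1–3 → each gets rank 1.
The 3 values of 457 occupy positions 4–6 → each gets rank 4.
H has value 497 ms → rank 1.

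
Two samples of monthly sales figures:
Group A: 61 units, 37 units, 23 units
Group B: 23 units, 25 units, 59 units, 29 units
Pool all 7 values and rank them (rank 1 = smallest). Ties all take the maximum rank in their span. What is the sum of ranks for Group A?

14

Sorted (ascending): 23, 23, 25, 29, 37, 59, 61
The 2 values of 23 occupy positions 1–2 → each gets rank 2.
Group A values → pooled ranks: 61→7, 37→5, 23→2
Rank sum = 7 + 5 + 2 = 14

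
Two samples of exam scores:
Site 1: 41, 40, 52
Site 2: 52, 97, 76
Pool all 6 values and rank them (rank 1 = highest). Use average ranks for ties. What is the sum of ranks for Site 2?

6.5

Sorted (descending): 97, 76, 52, 52, 41, 40
The 2 values of 52 occupy positions 3–4 → average rank (3+4)/2 = 3.5.
Site 2 values → pooled ranks: 52→3.5, 97→1, 76→2
Rank sum = 3.5 + 1 + 2 = 6.5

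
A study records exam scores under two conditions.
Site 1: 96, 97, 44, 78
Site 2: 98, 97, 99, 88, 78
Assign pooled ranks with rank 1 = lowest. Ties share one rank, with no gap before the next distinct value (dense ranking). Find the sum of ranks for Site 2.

Sorted (ascending): 44, 78, 78, 88, 96, 97, 97, 98, 99
The 2 values of 78 share dense rank 2.
The 2 values of 97 share dense rank 5.
Remaining distinct values take the next consecutive integers.
Site 2 values → pooled ranks: 98→6, 97→5, 99→7, 88→3, 78→2
Rank sum = 6 + 5 + 7 + 3 + 2 = 23

23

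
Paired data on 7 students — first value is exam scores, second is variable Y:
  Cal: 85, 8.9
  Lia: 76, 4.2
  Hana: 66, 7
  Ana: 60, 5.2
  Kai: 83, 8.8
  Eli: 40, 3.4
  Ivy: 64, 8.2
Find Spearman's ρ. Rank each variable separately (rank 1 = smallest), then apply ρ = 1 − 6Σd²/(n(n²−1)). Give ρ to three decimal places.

Ranks of variable 1: 7, 5, 4, 2, 6, 1, 3
Ranks of variable 2: 7, 2, 4, 3, 6, 1, 5
d = r₁ − r₂: 0, 3, 0, -1, 0, 0, -2
d²: 0, 9, 0, 1, 0, 0, 4; Σd² = 14
ρ = 1 − 6·14/(7·48) = 1 − 84/336 = 0.750

0.750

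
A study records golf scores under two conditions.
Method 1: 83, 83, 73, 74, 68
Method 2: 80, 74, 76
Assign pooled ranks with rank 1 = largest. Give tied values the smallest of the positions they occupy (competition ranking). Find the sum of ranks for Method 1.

22

Sorted (descending): 83, 83, 80, 76, 74, 74, 73, 68
The 2 values of 83 occupy positions 1–2 → each gets rank 1.
The 2 values of 74 occupy positions 5–6 → each gets rank 5.
Method 1 values → pooled ranks: 83→1, 83→1, 73→7, 74→5, 68→8
Rank sum = 1 + 1 + 7 + 5 + 8 = 22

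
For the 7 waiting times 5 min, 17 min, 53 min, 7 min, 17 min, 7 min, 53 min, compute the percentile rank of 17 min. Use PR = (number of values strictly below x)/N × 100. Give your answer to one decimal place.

N = 7.
Strictly below 17: 3. Equal to 17: 2.
PR = 3/7 × 100 = 42.9

42.9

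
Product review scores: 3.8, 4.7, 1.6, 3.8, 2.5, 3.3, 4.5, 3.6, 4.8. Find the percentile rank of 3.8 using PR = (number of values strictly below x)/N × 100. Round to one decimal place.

44.4

N = 9.
Strictly below 3.8: 4. Equal to 3.8: 2.
PR = 4/9 × 100 = 44.4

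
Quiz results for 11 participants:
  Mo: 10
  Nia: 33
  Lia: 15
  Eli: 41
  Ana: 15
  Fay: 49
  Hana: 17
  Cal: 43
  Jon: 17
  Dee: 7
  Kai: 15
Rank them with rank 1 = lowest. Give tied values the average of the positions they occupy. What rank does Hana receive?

6.5

Sorted (ascending): 7, 10, 15, 15, 15, 17, 17, 33, 41, 43, 49
The 3 values of 15 occupy positions 3–5 → average rank 4.
The 2 values of 17 occupy positions 6–7 → average rank (6+7)/2 = 6.5.
Hana has value 17 → rank 6.5.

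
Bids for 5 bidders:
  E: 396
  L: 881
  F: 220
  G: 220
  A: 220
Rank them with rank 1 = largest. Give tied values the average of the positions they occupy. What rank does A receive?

4

Sorted (descending): 881, 396, 220, 220, 220
The 3 values of 220 occupy positions 3–5 → average rank 4.
A has value 220 → rank 4.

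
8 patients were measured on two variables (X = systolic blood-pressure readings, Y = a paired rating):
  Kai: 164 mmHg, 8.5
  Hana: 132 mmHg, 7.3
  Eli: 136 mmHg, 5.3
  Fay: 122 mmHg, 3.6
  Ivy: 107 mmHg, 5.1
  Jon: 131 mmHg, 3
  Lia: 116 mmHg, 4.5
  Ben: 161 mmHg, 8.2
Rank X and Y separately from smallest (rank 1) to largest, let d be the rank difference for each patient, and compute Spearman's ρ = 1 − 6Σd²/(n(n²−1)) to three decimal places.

Ranks of variable 1: 8, 5, 6, 3, 1, 4, 2, 7
Ranks of variable 2: 8, 6, 5, 2, 4, 1, 3, 7
d = r₁ − r₂: 0, -1, 1, 1, -3, 3, -1, 0
d²: 0, 1, 1, 1, 9, 9, 1, 0; Σd² = 22
ρ = 1 − 6·22/(8·63) = 1 − 132/504 = 0.738

0.738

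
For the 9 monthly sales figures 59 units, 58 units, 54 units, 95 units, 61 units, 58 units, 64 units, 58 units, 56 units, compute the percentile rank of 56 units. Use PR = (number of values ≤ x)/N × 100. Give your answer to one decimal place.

N = 9.
Strictly below 56: 1. Equal to 56: 1.
PR = 2/9 × 100 = 22.2

22.2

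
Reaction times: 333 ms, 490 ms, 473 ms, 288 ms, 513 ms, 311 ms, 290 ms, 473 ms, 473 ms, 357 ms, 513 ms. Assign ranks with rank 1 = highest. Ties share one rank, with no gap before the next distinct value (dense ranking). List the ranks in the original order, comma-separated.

5, 2, 3, 8, 1, 6, 7, 3, 3, 4, 1

Sorted (descending): 513, 513, 490, 473, 473, 473, 357, 333, 311, 290, 288
The 2 values of 513 share dense rank 1.
The 3 values of 473 share dense rank 3.
Remaining distinct values take the next consecutive integers.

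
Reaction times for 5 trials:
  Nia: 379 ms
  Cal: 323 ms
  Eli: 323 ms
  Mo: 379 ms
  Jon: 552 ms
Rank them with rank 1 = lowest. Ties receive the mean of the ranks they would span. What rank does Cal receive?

1.5

Sorted (ascending): 323, 323, 379, 379, 552
The 2 values of 323 occupy positions 1–2 → average rank (1+2)/2 = 1.5.
The 2 values of 379 occupy positions 3–4 → average rank (3+4)/2 = 3.5.
Cal has value 323 ms → rank 1.5.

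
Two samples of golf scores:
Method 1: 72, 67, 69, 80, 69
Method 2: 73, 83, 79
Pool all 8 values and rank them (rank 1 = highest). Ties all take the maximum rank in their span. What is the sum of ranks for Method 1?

29

Sorted (descending): 83, 80, 79, 73, 72, 69, 69, 67
The 2 values of 69 occupy positions 6–7 → each gets rank 7.
Method 1 values → pooled ranks: 72→5, 67→8, 69→7, 80→2, 69→7
Rank sum = 5 + 8 + 7 + 2 + 7 = 29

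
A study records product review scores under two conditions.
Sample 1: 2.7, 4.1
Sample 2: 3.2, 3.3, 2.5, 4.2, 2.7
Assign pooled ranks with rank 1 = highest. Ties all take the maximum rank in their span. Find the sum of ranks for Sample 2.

21

Sorted (descending): 4.2, 4.1, 3.3, 3.2, 2.7, 2.7, 2.5
The 2 values of 2.7 occupy positions 5–6 → each gets rank 6.
Sample 2 values → pooled ranks: 3.2→4, 3.3→3, 2.5→7, 4.2→1, 2.7→6
Rank sum = 4 + 3 + 7 + 1 + 6 = 21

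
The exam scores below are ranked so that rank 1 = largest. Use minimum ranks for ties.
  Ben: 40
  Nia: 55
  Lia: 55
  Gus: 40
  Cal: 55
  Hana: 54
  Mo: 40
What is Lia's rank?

1

Sorted (descending): 55, 55, 55, 54, 40, 40, 40
The 3 values of 55 occupy positions 1–3 → each gets rank 1.
The 3 values of 40 occupy positions 5–7 → each gets rank 5.
Lia has value 55 → rank 1.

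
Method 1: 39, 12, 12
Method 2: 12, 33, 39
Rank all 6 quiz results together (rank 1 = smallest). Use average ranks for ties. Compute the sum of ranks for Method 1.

9.5

Sorted (ascending): 12, 12, 12, 33, 39, 39
The 3 values of 12 occupy positions 1–3 → average rank 2.
The 2 values of 39 occupy positions 5–6 → average rank (5+6)/2 = 5.5.
Method 1 values → pooled ranks: 39→5.5, 12→2, 12→2
Rank sum = 5.5 + 2 + 2 = 9.5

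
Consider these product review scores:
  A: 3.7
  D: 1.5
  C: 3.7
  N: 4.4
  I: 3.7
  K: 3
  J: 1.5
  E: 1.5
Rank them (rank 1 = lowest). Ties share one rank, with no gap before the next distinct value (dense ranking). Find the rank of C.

Sorted (ascending): 1.5, 1.5, 1.5, 3, 3.7, 3.7, 3.7, 4.4
The 3 values of 1.5 share dense rank 1.
The 3 values of 3.7 share dense rank 3.
Remaining distinct values take the next consecutive integers.
C has value 3.7 → rank 3.

3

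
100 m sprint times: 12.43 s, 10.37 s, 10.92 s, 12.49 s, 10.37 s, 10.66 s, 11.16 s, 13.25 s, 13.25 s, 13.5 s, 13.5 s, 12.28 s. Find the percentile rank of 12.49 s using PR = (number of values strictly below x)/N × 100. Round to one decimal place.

58.3

N = 12.
Strictly below 12.49: 7. Equal to 12.49: 1.
PR = 7/12 × 100 = 58.3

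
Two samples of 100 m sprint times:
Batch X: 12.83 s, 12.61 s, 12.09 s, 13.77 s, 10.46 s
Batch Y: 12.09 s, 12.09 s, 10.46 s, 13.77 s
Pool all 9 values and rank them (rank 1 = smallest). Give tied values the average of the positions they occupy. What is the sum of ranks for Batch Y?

Sorted (ascending): 10.46, 10.46, 12.09, 12.09, 12.09, 12.61, 12.83, 13.77, 13.77
The 2 values of 10.46 occupy positions 1–2 → average rank (1+2)/2 = 1.5.
The 3 values of 12.09 occupy positions 3–5 → average rank 4.
The 2 values of 13.77 occupy positions 8–9 → average rank (8+9)/2 = 8.5.
Batch Y values → pooled ranks: 12.09→4, 12.09→4, 10.46→1.5, 13.77→8.5
Rank sum = 4 + 4 + 1.5 + 8.5 = 18

18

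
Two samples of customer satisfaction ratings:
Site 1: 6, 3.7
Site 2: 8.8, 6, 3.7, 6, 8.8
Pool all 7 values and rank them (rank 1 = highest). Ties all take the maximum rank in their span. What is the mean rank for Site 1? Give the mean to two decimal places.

Sorted (descending): 8.8, 8.8, 6, 6, 6, 3.7, 3.7
The 2 values of 8.8 occupy positions 1–2 → each gets rank 2.
The 3 values of 6 occupy positions 3–5 → each gets rank 5.
The 2 values of 3.7 occupy positions 6–7 → each gets rank 7.
Site 1 values → pooled ranks: 6→5, 3.7→7
Mean rank = (5 + 7) / 2 = 6.00

6.00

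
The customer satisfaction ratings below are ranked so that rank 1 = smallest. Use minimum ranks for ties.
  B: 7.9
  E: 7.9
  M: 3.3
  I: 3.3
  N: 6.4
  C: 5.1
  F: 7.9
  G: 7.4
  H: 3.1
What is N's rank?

5

Sorted (ascending): 3.1, 3.3, 3.3, 5.1, 6.4, 7.4, 7.9, 7.9, 7.9
The 2 values of 3.3 occupy positions 2–3 → each gets rank 2.
The 3 values of 7.9 occupy positions 7–9 → each gets rank 7.
N has value 6.4 → rank 5.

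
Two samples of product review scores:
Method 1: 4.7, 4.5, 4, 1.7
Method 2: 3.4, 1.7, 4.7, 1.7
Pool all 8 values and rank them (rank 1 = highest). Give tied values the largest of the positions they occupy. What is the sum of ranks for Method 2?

23

Sorted (descending): 4.7, 4.7, 4.5, 4, 3.4, 1.7, 1.7, 1.7
The 2 values of 4.7 occupy positions 1–2 → each gets rank 2.
The 3 values of 1.7 occupy positions 6–8 → each gets rank 8.
Method 2 values → pooled ranks: 3.4→5, 1.7→8, 4.7→2, 1.7→8
Rank sum = 5 + 8 + 2 + 8 = 23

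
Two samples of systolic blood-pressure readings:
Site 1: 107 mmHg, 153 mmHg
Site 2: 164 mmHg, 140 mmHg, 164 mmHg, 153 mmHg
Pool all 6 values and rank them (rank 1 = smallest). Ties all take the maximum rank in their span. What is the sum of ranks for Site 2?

18

Sorted (ascending): 107, 140, 153, 153, 164, 164
The 2 values of 153 occupy positions 3–4 → each gets rank 4.
The 2 values of 164 occupy positions 5–6 → each gets rank 6.
Site 2 values → pooled ranks: 164→6, 140→2, 164→6, 153→4
Rank sum = 6 + 2 + 6 + 4 = 18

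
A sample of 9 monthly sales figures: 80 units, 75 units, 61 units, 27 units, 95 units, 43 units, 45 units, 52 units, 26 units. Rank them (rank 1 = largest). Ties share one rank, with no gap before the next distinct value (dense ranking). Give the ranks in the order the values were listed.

2, 3, 4, 8, 1, 7, 6, 5, 9

Sorted (descending): 95, 80, 75, 61, 52, 45, 43, 27, 26
No ties — each value takes its position as its rank.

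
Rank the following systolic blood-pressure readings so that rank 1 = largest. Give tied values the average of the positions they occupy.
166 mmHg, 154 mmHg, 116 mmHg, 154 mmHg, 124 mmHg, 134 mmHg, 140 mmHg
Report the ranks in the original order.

Sorted (descending): 166, 154, 154, 140, 134, 124, 116
The 2 values of 154 occupy positions 2–3 → average rank (2+3)/2 = 2.5.

1, 2.5, 7, 2.5, 6, 5, 4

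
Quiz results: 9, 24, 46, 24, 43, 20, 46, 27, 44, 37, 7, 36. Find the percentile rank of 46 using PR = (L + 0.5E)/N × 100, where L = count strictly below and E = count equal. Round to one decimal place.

N = 12.
Strictly below 46: 10. Equal to 46: 2.
PR = (10 + 0.5·2)/12 × 100 = 91.7

91.7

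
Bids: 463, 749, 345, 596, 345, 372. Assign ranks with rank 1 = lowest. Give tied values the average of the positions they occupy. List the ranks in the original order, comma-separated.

Sorted (ascending): 345, 345, 372, 463, 596, 749
The 2 values of 345 occupy positions 1–2 → average rank (1+2)/2 = 1.5.

4, 6, 1.5, 5, 1.5, 3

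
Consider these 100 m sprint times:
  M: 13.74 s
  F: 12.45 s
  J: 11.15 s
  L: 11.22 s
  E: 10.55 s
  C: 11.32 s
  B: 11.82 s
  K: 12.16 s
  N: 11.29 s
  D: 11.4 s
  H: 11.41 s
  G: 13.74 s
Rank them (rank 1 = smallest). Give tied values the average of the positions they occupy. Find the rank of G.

11.5

Sorted (ascending): 10.55, 11.15, 11.22, 11.29, 11.32, 11.4, 11.41, 11.82, 12.16, 12.45, 13.74, 13.74
The 2 values of 13.74 occupy positions 11–12 → average rank (11+12)/2 = 11.5.
G has value 13.74 s → rank 11.5.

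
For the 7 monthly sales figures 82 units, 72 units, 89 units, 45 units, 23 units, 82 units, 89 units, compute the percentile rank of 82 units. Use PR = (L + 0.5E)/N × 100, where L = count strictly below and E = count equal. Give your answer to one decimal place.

N = 7.
Strictly below 82: 3. Equal to 82: 2.
PR = (3 + 0.5·2)/7 × 100 = 57.1

57.1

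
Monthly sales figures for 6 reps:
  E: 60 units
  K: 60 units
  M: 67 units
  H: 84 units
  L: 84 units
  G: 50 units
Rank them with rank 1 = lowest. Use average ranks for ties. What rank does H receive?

5.5

Sorted (ascending): 50, 60, 60, 67, 84, 84
The 2 values of 60 occupy positions 2–3 → average rank (2+3)/2 = 2.5.
The 2 values of 84 occupy positions 5–6 → average rank (5+6)/2 = 5.5.
H has value 84 units → rank 5.5.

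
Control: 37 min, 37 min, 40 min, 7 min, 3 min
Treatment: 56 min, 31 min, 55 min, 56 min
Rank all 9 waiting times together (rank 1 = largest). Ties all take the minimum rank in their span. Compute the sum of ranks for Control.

Sorted (descending): 56, 56, 55, 40, 37, 37, 31, 7, 3
The 2 values of 56 occupy positions 1–2 → each gets rank 1.
The 2 values of 37 occupy positions 5–6 → each gets rank 5.
Control values → pooled ranks: 37→5, 37→5, 40→4, 7→8, 3→9
Rank sum = 5 + 5 + 4 + 8 + 9 = 31

31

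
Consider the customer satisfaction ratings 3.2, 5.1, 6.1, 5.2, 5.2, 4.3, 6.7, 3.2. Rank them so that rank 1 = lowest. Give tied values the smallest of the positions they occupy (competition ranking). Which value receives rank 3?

Sorted (ascending): 3.2, 3.2, 4.3, 5.1, 5.2, 5.2, 6.1, 6.7
The 2 values of 3.2 occupy positions 1–2 → each gets rank 1.
The 2 values of 5.2 occupy positions 5–6 → each gets rank 5.
Rank 3 → value 4.3.

4.3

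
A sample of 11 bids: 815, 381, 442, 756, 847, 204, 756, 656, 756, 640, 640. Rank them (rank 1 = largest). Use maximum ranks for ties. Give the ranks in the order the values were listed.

Sorted (descending): 847, 815, 756, 756, 756, 656, 640, 640, 442, 381, 204
The 3 values of 756 occupy positions 3–5 → each gets rank 5.
The 2 values of 640 occupy positions 7–8 → each gets rank 8.

2, 10, 9, 5, 1, 11, 5, 6, 5, 8, 8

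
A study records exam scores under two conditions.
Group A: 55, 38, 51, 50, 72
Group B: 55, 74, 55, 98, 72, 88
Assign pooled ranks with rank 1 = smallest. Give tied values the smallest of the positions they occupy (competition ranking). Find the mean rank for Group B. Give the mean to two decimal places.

Sorted (ascending): 38, 50, 51, 55, 55, 55, 72, 72, 74, 88, 98
The 3 values of 55 occupy positions 4–6 → each gets rank 4.
The 2 values of 72 occupy positions 7–8 → each gets rank 7.
Group B values → pooled ranks: 55→4, 74→9, 55→4, 98→11, 72→7, 88→10
Mean rank = (4 + 9 + 4 + 11 + 7 + 10) / 6 = 7.50

7.50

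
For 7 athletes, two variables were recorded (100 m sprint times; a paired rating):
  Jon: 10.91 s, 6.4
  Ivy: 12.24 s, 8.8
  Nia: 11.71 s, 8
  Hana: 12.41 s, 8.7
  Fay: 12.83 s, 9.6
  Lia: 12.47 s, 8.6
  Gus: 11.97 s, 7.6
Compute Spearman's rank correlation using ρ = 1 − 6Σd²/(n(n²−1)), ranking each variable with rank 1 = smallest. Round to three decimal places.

0.821

Ranks of variable 1: 1, 4, 2, 5, 7, 6, 3
Ranks of variable 2: 1, 6, 3, 5, 7, 4, 2
d = r₁ − r₂: 0, -2, -1, 0, 0, 2, 1
d²: 0, 4, 1, 0, 0, 4, 1; Σd² = 10
ρ = 1 − 6·10/(7·48) = 1 − 60/336 = 0.821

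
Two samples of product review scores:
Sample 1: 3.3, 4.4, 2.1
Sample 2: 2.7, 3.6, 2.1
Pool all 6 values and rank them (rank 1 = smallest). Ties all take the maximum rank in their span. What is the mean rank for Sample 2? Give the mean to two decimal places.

3.33

Sorted (ascending): 2.1, 2.1, 2.7, 3.3, 3.6, 4.4
The 2 values of 2.1 occupy positions 1–2 → each gets rank 2.
Sample 2 values → pooled ranks: 2.7→3, 3.6→5, 2.1→2
Mean rank = (3 + 5 + 2) / 3 = 3.33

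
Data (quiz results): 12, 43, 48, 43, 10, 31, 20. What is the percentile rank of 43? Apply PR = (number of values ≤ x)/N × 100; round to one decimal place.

85.7

N = 7.
Strictly below 43: 4. Equal to 43: 2.
PR = 6/7 × 100 = 85.7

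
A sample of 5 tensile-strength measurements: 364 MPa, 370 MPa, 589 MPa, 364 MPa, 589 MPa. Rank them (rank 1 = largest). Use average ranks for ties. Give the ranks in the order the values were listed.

4.5, 3, 1.5, 4.5, 1.5

Sorted (descending): 589, 589, 370, 364, 364
The 2 values of 589 occupy positions 1–2 → average rank (1+2)/2 = 1.5.
The 2 values of 364 occupy positions 4–5 → average rank (4+5)/2 = 4.5.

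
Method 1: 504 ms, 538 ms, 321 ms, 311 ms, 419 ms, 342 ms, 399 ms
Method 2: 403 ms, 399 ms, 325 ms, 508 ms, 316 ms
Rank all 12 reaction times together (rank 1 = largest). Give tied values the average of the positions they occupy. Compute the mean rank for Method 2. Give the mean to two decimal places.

6.70

Sorted (descending): 538, 508, 504, 419, 403, 399, 399, 342, 325, 321, 316, 311
The 2 values of 399 occupy positions 6–7 → average rank (6+7)/2 = 6.5.
Method 2 values → pooled ranks: 403→5, 399→6.5, 325→9, 508→2, 316→11
Mean rank = (5 + 6.5 + 9 + 2 + 11) / 5 = 6.70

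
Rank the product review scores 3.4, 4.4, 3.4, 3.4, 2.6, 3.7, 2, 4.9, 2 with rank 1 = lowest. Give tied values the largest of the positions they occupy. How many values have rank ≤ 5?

3

Sorted (ascending): 2, 2, 2.6, 3.4, 3.4, 3.4, 3.7, 4.4, 4.9
The 2 values of 2 occupy positions 1–2 → each gets rank 2.
The 3 values of 3.4 occupy positions 4–6 → each gets rank 6.
Ranks ≤ 5: {2, 2, 3} → 3 values.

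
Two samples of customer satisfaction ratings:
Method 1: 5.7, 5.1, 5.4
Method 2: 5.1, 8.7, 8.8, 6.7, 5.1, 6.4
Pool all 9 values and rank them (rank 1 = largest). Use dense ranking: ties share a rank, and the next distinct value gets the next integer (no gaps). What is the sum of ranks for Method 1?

18

Sorted (descending): 8.8, 8.7, 6.7, 6.4, 5.7, 5.4, 5.1, 5.1, 5.1
The 3 values of 5.1 share dense rank 7.
Remaining distinct values take the next consecutive integers.
Method 1 values → pooled ranks: 5.7→5, 5.1→7, 5.4→6
Rank sum = 5 + 7 + 6 = 18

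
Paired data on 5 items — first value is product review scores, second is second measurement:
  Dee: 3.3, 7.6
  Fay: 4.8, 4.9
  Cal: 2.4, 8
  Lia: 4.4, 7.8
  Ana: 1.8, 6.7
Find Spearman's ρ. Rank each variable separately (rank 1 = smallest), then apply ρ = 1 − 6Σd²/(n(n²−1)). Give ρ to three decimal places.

-0.300

Ranks of variable 1: 3, 5, 2, 4, 1
Ranks of variable 2: 3, 1, 5, 4, 2
d = r₁ − r₂: 0, 4, -3, 0, -1
d²: 0, 16, 9, 0, 1; Σd² = 26
ρ = 1 − 6·26/(5·24) = 1 − 156/120 = -0.300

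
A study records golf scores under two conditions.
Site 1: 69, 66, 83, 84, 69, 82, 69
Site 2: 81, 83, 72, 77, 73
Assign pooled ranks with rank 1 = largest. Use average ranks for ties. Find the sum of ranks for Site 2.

Sorted (descending): 84, 83, 83, 82, 81, 77, 73, 72, 69, 69, 69, 66
The 2 values of 83 occupy positions 2–3 → average rank (2+3)/2 = 2.5.
The 3 values of 69 occupy positions 9–11 → average rank 10.
Site 2 values → pooled ranks: 81→5, 83→2.5, 72→8, 77→6, 73→7
Rank sum = 5 + 2.5 + 8 + 6 + 7 = 28.5

28.5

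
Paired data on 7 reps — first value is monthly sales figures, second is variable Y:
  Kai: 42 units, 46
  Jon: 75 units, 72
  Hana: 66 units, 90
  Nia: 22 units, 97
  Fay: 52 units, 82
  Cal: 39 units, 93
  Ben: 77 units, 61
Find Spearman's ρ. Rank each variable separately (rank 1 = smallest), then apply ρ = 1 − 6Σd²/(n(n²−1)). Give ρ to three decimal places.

Ranks of variable 1: 3, 6, 5, 1, 4, 2, 7
Ranks of variable 2: 1, 3, 5, 7, 4, 6, 2
d = r₁ − r₂: 2, 3, 0, -6, 0, -4, 5
d²: 4, 9, 0, 36, 0, 16, 25; Σd² = 90
ρ = 1 − 6·90/(7·48) = 1 − 540/336 = -0.607

-0.607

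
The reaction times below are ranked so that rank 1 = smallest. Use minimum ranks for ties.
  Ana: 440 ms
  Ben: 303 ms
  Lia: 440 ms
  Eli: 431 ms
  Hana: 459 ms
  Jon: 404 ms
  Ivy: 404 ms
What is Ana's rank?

Sorted (ascending): 303, 404, 404, 431, 440, 440, 459
The 2 values of 404 occupy positions 2–3 → each gets rank 2.
The 2 values of 440 occupy positions 5–6 → each gets rank 5.
Ana has value 440 ms → rank 5.

5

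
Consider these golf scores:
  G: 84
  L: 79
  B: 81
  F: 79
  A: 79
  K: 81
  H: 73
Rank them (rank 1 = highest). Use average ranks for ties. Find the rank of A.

5

Sorted (descending): 84, 81, 81, 79, 79, 79, 73
The 2 values of 81 occupy positions 2–3 → average rank (2+3)/2 = 2.5.
The 3 values of 79 occupy positions 4–6 → average rank 5.
A has value 79 → rank 5.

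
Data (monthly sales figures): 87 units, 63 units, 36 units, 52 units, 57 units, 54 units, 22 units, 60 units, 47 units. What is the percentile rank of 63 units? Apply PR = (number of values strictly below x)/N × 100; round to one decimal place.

77.8

N = 9.
Strictly below 63: 7. Equal to 63: 1.
PR = 7/9 × 100 = 77.8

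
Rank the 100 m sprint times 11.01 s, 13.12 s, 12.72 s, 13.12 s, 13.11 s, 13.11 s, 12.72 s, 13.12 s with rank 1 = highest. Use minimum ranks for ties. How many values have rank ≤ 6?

Sorted (descending): 13.12, 13.12, 13.12, 13.11, 13.11, 12.72, 12.72, 11.01
The 3 values of 13.12 occupy positions 1–3 → each gets rank 1.
The 2 values of 13.11 occupy positions 4–5 → each gets rank 4.
The 2 values of 12.72 occupy positions 6–7 → each gets rank 6.
Ranks ≤ 6: {1, 1, 1, 4, 4, 6, 6} → 7 values.

7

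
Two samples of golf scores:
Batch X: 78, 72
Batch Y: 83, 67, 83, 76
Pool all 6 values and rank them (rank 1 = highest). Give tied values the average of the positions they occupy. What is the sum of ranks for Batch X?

Sorted (descending): 83, 83, 78, 76, 72, 67
The 2 values of 83 occupy positions 1–2 → average rank (1+2)/2 = 1.5.
Batch X values → pooled ranks: 78→3, 72→5
Rank sum = 3 + 5 = 8

8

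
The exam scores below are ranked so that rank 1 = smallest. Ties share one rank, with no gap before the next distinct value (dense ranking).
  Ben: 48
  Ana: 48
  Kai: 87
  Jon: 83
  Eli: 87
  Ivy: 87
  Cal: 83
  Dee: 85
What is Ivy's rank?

4

Sorted (ascending): 48, 48, 83, 83, 85, 87, 87, 87
The 2 values of 48 share dense rank 1.
The 2 values of 83 share dense rank 2.
The 3 values of 87 share dense rank 4.
Remaining distinct values take the next consecutive integers.
Ivy has value 87 → rank 4.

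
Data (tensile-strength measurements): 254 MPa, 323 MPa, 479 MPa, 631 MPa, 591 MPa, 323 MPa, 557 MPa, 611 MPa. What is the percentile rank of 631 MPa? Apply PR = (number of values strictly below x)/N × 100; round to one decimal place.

N = 8.
Strictly below 631: 7. Equal to 631: 1.
PR = 7/8 × 100 = 87.5

87.5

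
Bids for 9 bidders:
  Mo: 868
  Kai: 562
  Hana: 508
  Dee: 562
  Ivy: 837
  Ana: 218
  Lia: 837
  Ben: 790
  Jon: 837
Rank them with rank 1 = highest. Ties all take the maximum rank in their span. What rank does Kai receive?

7

Sorted (descending): 868, 837, 837, 837, 790, 562, 562, 508, 218
The 3 values of 837 occupy positions 2–4 → each gets rank 4.
The 2 values of 562 occupy positions 6–7 → each gets rank 7.
Kai has value 562 → rank 7.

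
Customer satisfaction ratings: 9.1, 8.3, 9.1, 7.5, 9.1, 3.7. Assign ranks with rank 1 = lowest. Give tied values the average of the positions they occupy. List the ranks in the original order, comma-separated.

5, 3, 5, 2, 5, 1

Sorted (ascending): 3.7, 7.5, 8.3, 9.1, 9.1, 9.1
The 3 values of 9.1 occupy positions 4–6 → average rank 5.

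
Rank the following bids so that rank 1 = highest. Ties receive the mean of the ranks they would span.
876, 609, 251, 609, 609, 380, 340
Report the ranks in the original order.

Sorted (descending): 876, 609, 609, 609, 380, 340, 251
The 3 values of 609 occupy positions 2–4 → average rank 3.

1, 3, 7, 3, 3, 5, 6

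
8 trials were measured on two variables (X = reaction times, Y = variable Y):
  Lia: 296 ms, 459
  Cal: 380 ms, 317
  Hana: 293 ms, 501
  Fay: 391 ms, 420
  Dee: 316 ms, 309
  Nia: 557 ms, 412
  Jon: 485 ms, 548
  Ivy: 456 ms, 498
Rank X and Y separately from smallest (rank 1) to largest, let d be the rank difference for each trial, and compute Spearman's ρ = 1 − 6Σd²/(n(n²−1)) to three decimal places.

Ranks of variable 1: 2, 4, 1, 5, 3, 8, 7, 6
Ranks of variable 2: 5, 2, 7, 4, 1, 3, 8, 6
d = r₁ − r₂: -3, 2, -6, 1, 2, 5, -1, 0
d²: 9, 4, 36, 1, 4, 25, 1, 0; Σd² = 80
ρ = 1 − 6·80/(8·63) = 1 − 480/504 = 0.048

0.048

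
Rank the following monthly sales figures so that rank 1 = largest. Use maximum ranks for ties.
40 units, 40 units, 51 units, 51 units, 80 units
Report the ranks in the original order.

5, 5, 3, 3, 1

Sorted (descending): 80, 51, 51, 40, 40
The 2 values of 51 occupy positions 2–3 → each gets rank 3.
The 2 values of 40 occupy positions 4–5 → each gets rank 5.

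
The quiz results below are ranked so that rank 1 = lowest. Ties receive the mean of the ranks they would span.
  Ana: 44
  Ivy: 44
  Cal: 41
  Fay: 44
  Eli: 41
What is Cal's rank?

Sorted (ascending): 41, 41, 44, 44, 44
The 2 values of 41 occupy positions 1–2 → average rank (1+2)/2 = 1.5.
The 3 values of 44 occupy positions 3–5 → average rank 4.
Cal has value 41 → rank 1.5.

1.5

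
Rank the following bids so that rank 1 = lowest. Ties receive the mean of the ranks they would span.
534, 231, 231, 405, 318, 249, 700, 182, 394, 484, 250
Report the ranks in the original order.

10, 2.5, 2.5, 8, 6, 4, 11, 1, 7, 9, 5

Sorted (ascending): 182, 231, 231, 249, 250, 318, 394, 405, 484, 534, 700
The 2 values of 231 occupy positions 2–3 → average rank (2+3)/2 = 2.5.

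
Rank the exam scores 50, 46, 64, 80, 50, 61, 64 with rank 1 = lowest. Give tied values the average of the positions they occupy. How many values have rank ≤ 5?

Sorted (ascending): 46, 50, 50, 61, 64, 64, 80
The 2 values of 50 occupy positions 2–3 → average rank (2+3)/2 = 2.5.
The 2 values of 64 occupy positions 5–6 → average rank (5+6)/2 = 5.5.
Ranks ≤ 5: {1, 2.5, 2.5, 4} → 4 values.

4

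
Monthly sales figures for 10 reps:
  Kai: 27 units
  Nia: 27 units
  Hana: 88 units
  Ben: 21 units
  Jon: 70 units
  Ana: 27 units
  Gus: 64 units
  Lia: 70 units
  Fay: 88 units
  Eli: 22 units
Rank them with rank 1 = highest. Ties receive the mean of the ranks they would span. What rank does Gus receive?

5

Sorted (descending): 88, 88, 70, 70, 64, 27, 27, 27, 22, 21
The 2 values of 88 occupy positions 1–2 → average rank (1+2)/2 = 1.5.
The 2 values of 70 occupy positions 3–4 → average rank (3+4)/2 = 3.5.
The 3 values of 27 occupy positions 6–8 → average rank 7.
Gus has value 64 units → rank 5.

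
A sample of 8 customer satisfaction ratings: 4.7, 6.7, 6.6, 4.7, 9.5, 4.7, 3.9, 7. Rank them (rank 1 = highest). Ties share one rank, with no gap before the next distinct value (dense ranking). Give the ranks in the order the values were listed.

5, 3, 4, 5, 1, 5, 6, 2

Sorted (descending): 9.5, 7, 6.7, 6.6, 4.7, 4.7, 4.7, 3.9
The 3 values of 4.7 share dense rank 5.
Remaining distinct values take the next consecutive integers.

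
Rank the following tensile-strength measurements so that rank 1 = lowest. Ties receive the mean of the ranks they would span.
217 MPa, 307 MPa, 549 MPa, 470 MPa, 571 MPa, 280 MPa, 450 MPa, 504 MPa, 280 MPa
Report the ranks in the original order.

1, 4, 8, 6, 9, 2.5, 5, 7, 2.5

Sorted (ascending): 217, 280, 280, 307, 450, 470, 504, 549, 571
The 2 values of 280 occupy positions 2–3 → average rank (2+3)/2 = 2.5.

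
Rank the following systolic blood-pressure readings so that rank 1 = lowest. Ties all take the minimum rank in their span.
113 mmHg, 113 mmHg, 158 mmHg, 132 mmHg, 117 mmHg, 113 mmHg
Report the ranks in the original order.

Sorted (ascending): 113, 113, 113, 117, 132, 158
The 3 values of 113 occupy positions 1–3 → each gets rank 1.

1, 1, 6, 5, 4, 1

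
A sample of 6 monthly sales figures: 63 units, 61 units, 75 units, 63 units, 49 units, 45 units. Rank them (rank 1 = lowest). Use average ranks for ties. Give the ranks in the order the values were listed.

Sorted (ascending): 45, 49, 61, 63, 63, 75
The 2 values of 63 occupy positions 4–5 → average rank (4+5)/2 = 4.5.

4.5, 3, 6, 4.5, 2, 1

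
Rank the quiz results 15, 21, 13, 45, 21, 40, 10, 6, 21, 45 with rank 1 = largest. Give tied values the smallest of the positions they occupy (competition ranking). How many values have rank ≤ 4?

Sorted (descending): 45, 45, 40, 21, 21, 21, 15, 13, 10, 6
The 2 values of 45 occupy positions 1–2 → each gets rank 1.
The 3 values of 21 occupy positions 4–6 → each gets rank 4.
Ranks ≤ 4: {1, 1, 3, 4, 4, 4} → 6 values.

6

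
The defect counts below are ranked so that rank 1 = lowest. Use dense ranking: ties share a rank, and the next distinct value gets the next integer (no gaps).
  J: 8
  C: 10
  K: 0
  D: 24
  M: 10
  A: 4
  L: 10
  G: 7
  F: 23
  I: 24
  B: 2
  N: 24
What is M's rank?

Sorted (ascending): 0, 2, 4, 7, 8, 10, 10, 10, 23, 24, 24, 24
The 3 values of 10 share dense rank 6.
The 3 values of 24 share dense rank 8.
Remaining distinct values take the next consecutive integers.
M has value 10 → rank 6.

6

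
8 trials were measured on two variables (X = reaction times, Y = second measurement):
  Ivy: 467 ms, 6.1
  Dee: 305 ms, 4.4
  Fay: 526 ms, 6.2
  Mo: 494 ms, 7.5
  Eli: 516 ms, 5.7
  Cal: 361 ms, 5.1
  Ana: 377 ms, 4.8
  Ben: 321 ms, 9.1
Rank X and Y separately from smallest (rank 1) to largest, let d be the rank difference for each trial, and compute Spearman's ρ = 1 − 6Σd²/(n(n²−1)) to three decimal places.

Ranks of variable 1: 5, 1, 8, 6, 7, 3, 4, 2
Ranks of variable 2: 5, 1, 6, 7, 4, 3, 2, 8
d = r₁ − r₂: 0, 0, 2, -1, 3, 0, 2, -6
d²: 0, 0, 4, 1, 9, 0, 4, 36; Σd² = 54
ρ = 1 − 6·54/(8·63) = 1 − 324/504 = 0.357

0.357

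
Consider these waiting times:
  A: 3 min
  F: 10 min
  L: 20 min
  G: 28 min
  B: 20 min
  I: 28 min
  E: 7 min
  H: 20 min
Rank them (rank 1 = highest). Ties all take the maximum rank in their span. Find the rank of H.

5

Sorted (descending): 28, 28, 20, 20, 20, 10, 7, 3
The 2 values of 28 occupy positions 1–2 → each gets rank 2.
The 3 values of 20 occupy positions 3–5 → each gets rank 5.
H has value 20 min → rank 5.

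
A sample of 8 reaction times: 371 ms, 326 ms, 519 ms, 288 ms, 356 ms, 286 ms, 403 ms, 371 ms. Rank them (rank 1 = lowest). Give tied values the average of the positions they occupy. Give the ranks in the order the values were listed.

5.5, 3, 8, 2, 4, 1, 7, 5.5

Sorted (ascending): 286, 288, 326, 356, 371, 371, 403, 519
The 2 values of 371 occupy positions 5–6 → average rank (5+6)/2 = 5.5.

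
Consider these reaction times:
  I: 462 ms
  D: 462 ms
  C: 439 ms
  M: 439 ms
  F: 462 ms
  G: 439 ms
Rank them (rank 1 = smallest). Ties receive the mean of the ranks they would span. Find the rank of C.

Sorted (ascending): 439, 439, 439, 462, 462, 462
The 3 values of 439 occupy positions 1–3 → average rank 2.
The 3 values of 462 occupy positions 4–6 → average rank 5.
C has value 439 ms → rank 2.

2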